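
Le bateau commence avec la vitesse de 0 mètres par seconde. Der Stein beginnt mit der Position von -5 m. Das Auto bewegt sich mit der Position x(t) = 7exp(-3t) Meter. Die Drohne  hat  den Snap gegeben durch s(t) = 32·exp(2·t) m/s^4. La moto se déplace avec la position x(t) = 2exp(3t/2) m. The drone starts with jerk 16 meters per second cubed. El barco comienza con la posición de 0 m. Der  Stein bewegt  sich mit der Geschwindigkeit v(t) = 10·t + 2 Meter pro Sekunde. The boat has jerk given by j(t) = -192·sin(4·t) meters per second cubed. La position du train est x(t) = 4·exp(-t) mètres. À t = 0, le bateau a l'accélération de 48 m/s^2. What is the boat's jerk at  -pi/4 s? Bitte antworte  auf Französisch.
Nous avons le jerk j(t) = -192·sin(4·t). En substituant t = -pi/4: j(-pi/4) = 0.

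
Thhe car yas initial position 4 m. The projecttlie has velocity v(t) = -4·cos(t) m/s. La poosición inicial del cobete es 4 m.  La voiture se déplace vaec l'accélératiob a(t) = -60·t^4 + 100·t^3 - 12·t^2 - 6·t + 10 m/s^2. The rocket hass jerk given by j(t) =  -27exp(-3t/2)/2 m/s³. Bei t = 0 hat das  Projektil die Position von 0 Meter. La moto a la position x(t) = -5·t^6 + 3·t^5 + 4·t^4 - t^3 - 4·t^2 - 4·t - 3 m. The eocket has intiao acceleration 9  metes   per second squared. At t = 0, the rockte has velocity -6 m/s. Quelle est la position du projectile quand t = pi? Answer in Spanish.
Necesitamos integrar nuestra ecuación de la velocidad v(t) = -4·cos(t) 1 vez. La integral de la velocidad, con x(0) = 0, da la posición: x(t) = -4·sin(t). Usando x(t) = -4·sin(t) y sustituyendo t = pi, encontramos x = 0.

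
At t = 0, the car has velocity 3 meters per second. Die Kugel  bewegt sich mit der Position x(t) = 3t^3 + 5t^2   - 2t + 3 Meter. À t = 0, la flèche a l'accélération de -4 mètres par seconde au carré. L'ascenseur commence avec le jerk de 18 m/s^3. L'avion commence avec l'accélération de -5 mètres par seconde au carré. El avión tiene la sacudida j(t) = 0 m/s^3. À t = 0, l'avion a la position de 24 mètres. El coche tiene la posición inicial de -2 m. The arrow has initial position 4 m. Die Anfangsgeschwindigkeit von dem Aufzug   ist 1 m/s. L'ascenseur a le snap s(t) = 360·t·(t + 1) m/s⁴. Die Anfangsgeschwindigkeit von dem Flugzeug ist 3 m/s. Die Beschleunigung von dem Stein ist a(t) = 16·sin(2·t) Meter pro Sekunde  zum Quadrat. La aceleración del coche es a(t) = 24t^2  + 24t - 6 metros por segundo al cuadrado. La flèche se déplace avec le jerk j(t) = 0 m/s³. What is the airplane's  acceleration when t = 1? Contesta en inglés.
To solve this, we need to take 1 integral of our jerk equation j(t) = 0. The antiderivative of jerk is acceleration. Using a(0) = -5, we get a(t) = -5. From the given acceleration equation a(t) = -5, we substitute t = 1 to get a = -5.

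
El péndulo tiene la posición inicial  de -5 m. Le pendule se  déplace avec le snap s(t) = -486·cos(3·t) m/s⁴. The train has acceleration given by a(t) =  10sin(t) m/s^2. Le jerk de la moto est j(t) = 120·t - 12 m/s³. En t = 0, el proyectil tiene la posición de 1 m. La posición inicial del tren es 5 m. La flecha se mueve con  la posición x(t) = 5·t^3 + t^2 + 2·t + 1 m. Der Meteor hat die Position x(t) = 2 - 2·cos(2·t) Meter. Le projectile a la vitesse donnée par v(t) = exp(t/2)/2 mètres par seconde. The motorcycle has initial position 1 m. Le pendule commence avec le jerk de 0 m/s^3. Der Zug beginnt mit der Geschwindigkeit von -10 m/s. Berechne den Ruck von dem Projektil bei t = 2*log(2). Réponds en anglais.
To solve this, we need to take 2 derivatives of our velocity equation v(t) = exp(t/2)/2. Differentiating velocity, we get acceleration: a(t) = exp(t/2)/4. Differentiating acceleration, we get jerk: j(t) = exp(t/2)/8. We have jerk j(t) = exp(t/2)/8. Substituting t = 2*log(2): j(2*log(2)) = 1/4.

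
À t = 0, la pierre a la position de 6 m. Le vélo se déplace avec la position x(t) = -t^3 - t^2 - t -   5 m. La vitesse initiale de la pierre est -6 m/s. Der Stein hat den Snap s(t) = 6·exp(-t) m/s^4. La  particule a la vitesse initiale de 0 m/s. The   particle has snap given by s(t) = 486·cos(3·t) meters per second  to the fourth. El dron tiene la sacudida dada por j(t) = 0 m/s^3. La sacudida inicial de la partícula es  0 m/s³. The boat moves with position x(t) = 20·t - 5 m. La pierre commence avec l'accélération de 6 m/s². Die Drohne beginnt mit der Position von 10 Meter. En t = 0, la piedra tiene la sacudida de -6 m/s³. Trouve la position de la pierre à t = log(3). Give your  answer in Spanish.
Necesitamos integrar nuestra ecuación del snap s(t) = 6·exp(-t) 4 veces. Integrando el snap y usando la condición inicial j(0) = -6, obtenemos j(t) = -6·exp(-t). La antiderivada de la sacudida, con a(0) = 6, da la aceleración: a(t) = 6·exp(-t). Tomando ∫a(t)dt y aplicando v(0) = -6, encontramos v(t) = -6·exp(-t). La integral de la velocidad, con x(0) = 6, da la posición: x(t) = 6·exp(-t). Tenemos la posición x(t) = 6·exp(-t). Sustituyendo t = log(3): x(log(3)) = 2.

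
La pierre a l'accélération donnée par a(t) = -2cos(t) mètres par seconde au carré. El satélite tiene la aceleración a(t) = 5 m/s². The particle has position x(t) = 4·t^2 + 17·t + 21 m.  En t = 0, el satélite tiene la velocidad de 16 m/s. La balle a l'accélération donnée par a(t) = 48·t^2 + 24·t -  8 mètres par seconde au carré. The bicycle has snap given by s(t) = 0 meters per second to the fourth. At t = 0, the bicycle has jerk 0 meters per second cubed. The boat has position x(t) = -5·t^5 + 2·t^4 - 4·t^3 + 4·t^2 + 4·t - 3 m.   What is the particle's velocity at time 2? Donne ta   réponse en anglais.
We must differentiate our position equation x(t) = 4·t^2 + 17·t + 21 1 time. Differentiating position, we get velocity: v(t) = 8·t + 17. Using v(t) = 8·t + 17 and substituting t = 2, we find v = 33.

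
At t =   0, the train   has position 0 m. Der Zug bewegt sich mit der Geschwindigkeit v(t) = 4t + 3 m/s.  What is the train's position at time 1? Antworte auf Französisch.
Nous devons intégrer notre équation de la vitesse v(t) = 4·t + 3 1 fois. En intégrant la vitesse et en utilisant la condition initiale x(0) = 0, nous obtenons x(t) = 2·t^2 + 3·t. En utilisant x(t) = 2·t^2 + 3·t et en substituant t = 1, nous trouvons x = 5.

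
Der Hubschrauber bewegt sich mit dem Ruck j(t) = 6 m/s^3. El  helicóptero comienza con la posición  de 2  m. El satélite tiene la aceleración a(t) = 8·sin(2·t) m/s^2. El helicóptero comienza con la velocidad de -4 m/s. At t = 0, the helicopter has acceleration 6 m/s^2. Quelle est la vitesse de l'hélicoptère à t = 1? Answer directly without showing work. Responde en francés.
La vitesse à t = 1 est v = 5.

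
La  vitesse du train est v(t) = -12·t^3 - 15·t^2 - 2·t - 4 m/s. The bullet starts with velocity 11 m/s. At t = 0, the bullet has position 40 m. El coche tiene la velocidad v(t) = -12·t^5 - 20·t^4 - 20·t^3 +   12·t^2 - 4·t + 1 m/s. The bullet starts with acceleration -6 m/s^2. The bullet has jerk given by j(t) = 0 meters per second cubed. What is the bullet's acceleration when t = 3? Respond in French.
Nous devons trouver l'intégrale de notre équation du jerk j(t) = 0 1 fois. L'intégrale du jerk, avec a(0) = -6, donne l'accélération: a(t) = -6. Nous avons l'accélération a(t) = -6. En substituant t = 3: a(3) = -6.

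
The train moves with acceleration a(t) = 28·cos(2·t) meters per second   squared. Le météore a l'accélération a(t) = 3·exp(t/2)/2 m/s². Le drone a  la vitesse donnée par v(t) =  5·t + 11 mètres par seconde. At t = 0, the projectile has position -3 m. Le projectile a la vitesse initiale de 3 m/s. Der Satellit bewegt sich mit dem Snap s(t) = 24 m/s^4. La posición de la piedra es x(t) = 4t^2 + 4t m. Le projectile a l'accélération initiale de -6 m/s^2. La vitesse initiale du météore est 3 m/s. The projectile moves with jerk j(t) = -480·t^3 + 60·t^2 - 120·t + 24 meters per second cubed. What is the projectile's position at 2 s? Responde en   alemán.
Wir müssen unsere Gleichung für den Ruck j(t) = -480·t^3 + 60·t^2 - 120·t + 24 3-mal integrieren. Mit ∫j(t)dt und Anwendung von a(0) = -6, finden wir a(t) = -120·t^4 + 20·t^3 - 60·t^2 + 24·t - 6. Mit ∫a(t)dt und Anwendung von v(0) = 3, finden wir v(t) = -24·t^5 + 5·t^4 - 20·t^3 + 12·t^2 - 6·t + 3. Durch Integration von der Geschwindigkeit und Verwendung der Anfangsbedingung x(0) = -3, erhalten wir x(t) = -4·t^6 + t^5 - 5·t^4 + 4·t^3 - 3·t^2 + 3·t - 3. Wir haben die Position x(t) = -4·t^6 + t^5 - 5·t^4 + 4·t^3 - 3·t^2 + 3·t - 3. Durch Einsetzen von t = 2: x(2) = -281.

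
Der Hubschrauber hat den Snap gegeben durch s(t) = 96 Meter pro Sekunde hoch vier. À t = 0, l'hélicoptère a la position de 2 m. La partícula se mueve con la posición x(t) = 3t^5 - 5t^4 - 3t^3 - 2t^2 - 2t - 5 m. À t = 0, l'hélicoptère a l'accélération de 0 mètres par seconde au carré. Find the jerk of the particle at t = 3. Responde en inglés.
Starting from position x(t) = 3·t^5 - 5·t^4 - 3·t^3 - 2·t^2 - 2·t - 5, we take 3 derivatives. The derivative of position gives velocity: v(t) = 15·t^4 - 20·t^3 - 9·t^2 - 4·t - 2. Taking d/dt of v(t), we find a(t) = 60·t^3 - 60·t^2 - 18·t - 4. Differentiating acceleration, we get jerk: j(t) = 180·t^2 - 120·t - 18. We have jerk j(t) = 180·t^2 - 120·t - 18. Substituting t = 3: j(3) = 1242.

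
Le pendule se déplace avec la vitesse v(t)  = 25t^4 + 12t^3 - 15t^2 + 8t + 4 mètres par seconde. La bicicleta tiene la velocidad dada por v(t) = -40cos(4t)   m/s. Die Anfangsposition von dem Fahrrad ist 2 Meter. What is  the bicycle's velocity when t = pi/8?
From the given velocity equation v(t) = -40·cos(4·t), we substitute t = pi/8 to get v = 0.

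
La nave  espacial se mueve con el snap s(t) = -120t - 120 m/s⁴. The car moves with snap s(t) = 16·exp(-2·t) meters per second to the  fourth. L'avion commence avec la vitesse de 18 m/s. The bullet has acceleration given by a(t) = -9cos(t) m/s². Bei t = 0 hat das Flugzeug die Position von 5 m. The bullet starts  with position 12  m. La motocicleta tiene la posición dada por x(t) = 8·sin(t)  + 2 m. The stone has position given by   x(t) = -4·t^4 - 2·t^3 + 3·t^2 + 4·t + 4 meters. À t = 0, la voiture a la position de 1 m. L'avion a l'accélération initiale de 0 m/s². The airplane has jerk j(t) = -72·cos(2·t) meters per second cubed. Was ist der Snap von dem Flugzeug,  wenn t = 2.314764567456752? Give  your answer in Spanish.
Para resolver esto, necesitamos tomar 1 derivada de nuestra ecuación de la sacudida j(t) = -72·cos(2·t). Tomando d/dt de j(t), encontramos s(t) = 144·sin(2·t). Usando s(t) = 144·sin(2·t) y sustituyendo t = 2.314764567456752, encontramos s = -143.505948479358.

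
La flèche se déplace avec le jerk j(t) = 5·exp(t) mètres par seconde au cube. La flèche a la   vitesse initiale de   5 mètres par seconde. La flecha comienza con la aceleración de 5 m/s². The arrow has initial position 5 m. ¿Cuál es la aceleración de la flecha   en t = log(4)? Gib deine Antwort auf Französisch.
En partant du jerk j(t) = 5·exp(t), nous prenons 1 intégrale. En prenant ∫j(t)dt et en appliquant a(0) = 5, nous trouvons a(t) = 5·exp(t). De l'équation de l'accélération a(t) = 5·exp(t), nous substituons t = log(4) pour obtenir a = 20.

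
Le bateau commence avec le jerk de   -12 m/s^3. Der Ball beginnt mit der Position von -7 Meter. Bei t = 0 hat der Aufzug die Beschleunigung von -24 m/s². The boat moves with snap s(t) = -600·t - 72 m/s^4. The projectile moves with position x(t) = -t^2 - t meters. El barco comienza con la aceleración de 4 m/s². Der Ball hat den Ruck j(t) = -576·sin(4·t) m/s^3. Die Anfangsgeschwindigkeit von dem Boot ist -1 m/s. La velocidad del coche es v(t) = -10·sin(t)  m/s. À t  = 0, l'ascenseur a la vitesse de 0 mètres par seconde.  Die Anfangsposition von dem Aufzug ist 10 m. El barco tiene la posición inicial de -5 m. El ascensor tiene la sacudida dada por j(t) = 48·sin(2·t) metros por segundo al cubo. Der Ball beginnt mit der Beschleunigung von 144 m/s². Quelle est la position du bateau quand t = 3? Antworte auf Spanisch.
Partiendo del snap s(t) = -600·t - 72, tomamos 4 antiderivadas. La integral del snap es la sacudida. Usando j(0) = -12, obtenemos j(t) = -300·t^2 - 72·t - 12. La antiderivada de la sacudida, con a(0) = 4, da la aceleración: a(t) = -100·t^3 - 36·t^2 - 12·t + 4. La integral de la aceleración, con v(0) = -1, da la velocidad: v(t) = -25·t^4 - 12·t^3 - 6·t^2 + 4·t - 1. Integrando la velocidad y usando la condición inicial x(0) = -5, obtenemos x(t) = -5·t^5 - 3·t^4 - 2·t^3 + 2·t^2 - t - 5. De la ecuación de la posición x(t) = -5·t^5 - 3·t^4 - 2·t^3 + 2·t^2 - t - 5, sustituimos t = 3 para obtener x = -1502.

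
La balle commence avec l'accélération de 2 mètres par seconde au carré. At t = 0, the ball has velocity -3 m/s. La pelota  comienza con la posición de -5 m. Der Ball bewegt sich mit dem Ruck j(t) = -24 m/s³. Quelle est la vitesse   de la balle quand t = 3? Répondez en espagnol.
Necesitamos integrar nuestra ecuación de la sacudida j(t) = -24 2 veces. La antiderivada de la sacudida es la aceleración. Usando a(0) = 2, obtenemos a(t) = 2 - 24·t. La integral de la aceleración, con v(0) = -3, da la velocidad: v(t) = -12·t^2 + 2·t - 3. Usando v(t) = -12·t^2 + 2·t - 3 y sustituyendo t = 3, encontramos v = -105.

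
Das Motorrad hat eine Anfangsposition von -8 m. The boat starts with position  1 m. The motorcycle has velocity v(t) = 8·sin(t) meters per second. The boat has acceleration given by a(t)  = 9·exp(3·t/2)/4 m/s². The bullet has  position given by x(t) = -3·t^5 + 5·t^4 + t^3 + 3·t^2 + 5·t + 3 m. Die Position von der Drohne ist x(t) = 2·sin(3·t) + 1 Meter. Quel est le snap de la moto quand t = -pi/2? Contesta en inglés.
To solve this, we need to take 3 derivatives of our velocity equation v(t) = 8·sin(t). Taking d/dt of v(t), we find a(t) = 8·cos(t). Taking d/dt of a(t), we find j(t) = -8·sin(t). The derivative of jerk gives snap: s(t) = -8·cos(t). From the given snap equation s(t) = -8·cos(t), we substitute t = -pi/2 to get s = 0.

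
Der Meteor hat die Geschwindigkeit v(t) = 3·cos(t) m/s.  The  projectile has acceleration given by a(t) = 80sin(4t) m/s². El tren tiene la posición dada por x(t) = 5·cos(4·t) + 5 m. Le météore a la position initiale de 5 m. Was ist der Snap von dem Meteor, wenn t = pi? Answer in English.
To solve this, we need to take 3 derivatives of our velocity equation v(t) = 3·cos(t). Differentiating velocity, we get acceleration: a(t) = -3·sin(t). The derivative of acceleration gives jerk: j(t) = -3·cos(t). Differentiating jerk, we get snap: s(t) = 3·sin(t). From the given snap equation s(t) = 3·sin(t), we substitute t = pi to get s = 0.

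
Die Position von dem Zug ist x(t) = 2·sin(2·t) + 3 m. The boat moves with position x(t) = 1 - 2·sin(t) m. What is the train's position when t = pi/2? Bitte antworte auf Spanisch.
Usando x(t) = 2·sin(2·t) + 3 y sustituyendo t = pi/2, encontramos x = 3.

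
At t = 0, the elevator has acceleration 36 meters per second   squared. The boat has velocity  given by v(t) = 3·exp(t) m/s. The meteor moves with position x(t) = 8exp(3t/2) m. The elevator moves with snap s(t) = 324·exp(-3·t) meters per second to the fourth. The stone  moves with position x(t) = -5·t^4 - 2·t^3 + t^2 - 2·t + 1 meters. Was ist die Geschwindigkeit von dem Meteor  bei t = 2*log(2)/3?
Ausgehend von der Position x(t) = 8·exp(3·t/2), nehmen wir 1 Ableitung. Mit d/dt von x(t) finden wir v(t) = 12·exp(3·t/2). Wir haben die Geschwindigkeit v(t) = 12·exp(3·t/2). Durch Einsetzen von t = 2*log(2)/3: v(2*log(2)/3) = 24.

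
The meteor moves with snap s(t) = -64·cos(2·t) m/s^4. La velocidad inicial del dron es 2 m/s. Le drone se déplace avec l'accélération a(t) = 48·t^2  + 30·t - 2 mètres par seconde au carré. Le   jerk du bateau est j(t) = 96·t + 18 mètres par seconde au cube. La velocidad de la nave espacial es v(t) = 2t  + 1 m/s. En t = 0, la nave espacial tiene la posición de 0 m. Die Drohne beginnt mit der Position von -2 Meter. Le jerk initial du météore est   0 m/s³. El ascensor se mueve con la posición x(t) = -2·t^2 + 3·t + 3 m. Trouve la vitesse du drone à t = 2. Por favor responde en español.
Partiendo de la aceleración a(t) = 48·t^2 + 30·t - 2, tomamos 1 integral. Integrando la aceleración y usando la condición inicial v(0) = 2, obtenemos v(t) = 16·t^3 + 15·t^2 - 2·t + 2. Usando v(t) = 16·t^3 + 15·t^2 - 2·t + 2 y sustituyendo t = 2, encontramos v = 186.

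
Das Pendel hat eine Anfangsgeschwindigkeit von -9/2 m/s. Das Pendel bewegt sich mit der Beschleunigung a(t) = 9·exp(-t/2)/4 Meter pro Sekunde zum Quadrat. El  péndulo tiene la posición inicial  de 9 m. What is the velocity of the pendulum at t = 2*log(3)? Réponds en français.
Nous devons intégrer notre équation de l'accélération a(t) = 9·exp(-t/2)/4 1 fois. La primitive de l'accélération, avec v(0) = -9/2, donne la vitesse: v(t) = -9·exp(-t/2)/2. Nous avons la vitesse v(t) = -9·exp(-t/2)/2. En substituant t = 2*log(3): v(2*log(3)) = -3/2.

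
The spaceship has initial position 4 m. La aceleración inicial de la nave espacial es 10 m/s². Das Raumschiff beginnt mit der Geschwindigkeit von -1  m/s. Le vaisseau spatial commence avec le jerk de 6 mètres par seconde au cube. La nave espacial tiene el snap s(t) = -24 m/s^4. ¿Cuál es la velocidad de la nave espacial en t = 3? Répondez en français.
Nous devons intégrer notre équation du snap s(t) = -24 3 fois. L'intégrale du snap, avec j(0) = 6, donne le jerk: j(t) = 6 - 24·t. La primitive du jerk, avec a(0) = 10, donne l'accélération: a(t) = -12·t^2 + 6·t + 10. En intégrant l'accélération et en utilisant la condition initiale v(0) = -1, nous obtenons v(t) = -4·t^3 + 3·t^2 + 10·t - 1. Nous avons la vitesse v(t) = -4·t^3 + 3·t^2 + 10·t - 1. En substituant t = 3: v(3) = -52.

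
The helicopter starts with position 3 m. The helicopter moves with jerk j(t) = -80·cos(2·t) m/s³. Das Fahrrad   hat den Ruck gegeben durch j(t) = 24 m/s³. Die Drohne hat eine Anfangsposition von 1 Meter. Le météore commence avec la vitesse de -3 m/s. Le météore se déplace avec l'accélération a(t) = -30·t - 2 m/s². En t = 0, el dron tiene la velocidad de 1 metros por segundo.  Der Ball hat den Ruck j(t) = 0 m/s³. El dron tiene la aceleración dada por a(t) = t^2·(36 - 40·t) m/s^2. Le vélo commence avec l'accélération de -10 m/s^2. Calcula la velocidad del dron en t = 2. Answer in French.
Pour résoudre ceci, nous devons prendre 1 primitive de notre équation de l'accélération a(t) = t^2·(36 - 40·t). En intégrant l'accélération et en utilisant la condition initiale v(0) = 1, nous obtenons v(t) = -10·t^4 + 12·t^3 + 1. De l'équation de la vitesse v(t) = -10·t^4 + 12·t^3 + 1, nous substituons t = 2 pour obtenir v = -63.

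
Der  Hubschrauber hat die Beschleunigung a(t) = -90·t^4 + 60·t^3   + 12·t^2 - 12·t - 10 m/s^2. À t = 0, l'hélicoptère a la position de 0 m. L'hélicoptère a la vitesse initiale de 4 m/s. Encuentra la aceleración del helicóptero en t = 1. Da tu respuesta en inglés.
From the given acceleration equation a(t) = -90·t^4 + 60·t^3 + 12·t^2 - 12·t - 10, we substitute t = 1 to get a = -40.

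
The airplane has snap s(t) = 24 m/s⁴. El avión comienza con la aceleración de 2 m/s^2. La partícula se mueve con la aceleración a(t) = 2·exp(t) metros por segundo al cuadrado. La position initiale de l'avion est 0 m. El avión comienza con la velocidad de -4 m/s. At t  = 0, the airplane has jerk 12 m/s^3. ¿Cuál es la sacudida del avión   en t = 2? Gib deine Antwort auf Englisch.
We must find the antiderivative of our snap equation s(t) = 24 1 time. Integrating snap and using the initial condition j(0) = 12, we get j(t) = 24·t + 12. We have jerk j(t) = 24·t + 12. Substituting t = 2: j(2) = 60.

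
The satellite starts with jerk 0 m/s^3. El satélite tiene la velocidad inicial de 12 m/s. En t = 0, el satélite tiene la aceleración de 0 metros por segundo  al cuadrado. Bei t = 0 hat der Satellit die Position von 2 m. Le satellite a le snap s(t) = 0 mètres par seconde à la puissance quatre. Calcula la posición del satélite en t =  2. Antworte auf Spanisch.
Debemos encontrar la antiderivada de nuestra ecuación del snap s(t) = 0 4 veces. Tomando ∫s(t)dt y aplicando j(0) = 0, encontramos j(t) = 0. Integrando la sacudida y usando la condición inicial a(0) = 0, obtenemos a(t) = 0. Tomando ∫a(t)dt y aplicando v(0) = 12, encontramos v(t) = 12. La antiderivada de la velocidad, con x(0) = 2, da la posición: x(t) = 12·t + 2. Usando x(t) = 12·t + 2 y sustituyendo t = 2, encontramos x = 26.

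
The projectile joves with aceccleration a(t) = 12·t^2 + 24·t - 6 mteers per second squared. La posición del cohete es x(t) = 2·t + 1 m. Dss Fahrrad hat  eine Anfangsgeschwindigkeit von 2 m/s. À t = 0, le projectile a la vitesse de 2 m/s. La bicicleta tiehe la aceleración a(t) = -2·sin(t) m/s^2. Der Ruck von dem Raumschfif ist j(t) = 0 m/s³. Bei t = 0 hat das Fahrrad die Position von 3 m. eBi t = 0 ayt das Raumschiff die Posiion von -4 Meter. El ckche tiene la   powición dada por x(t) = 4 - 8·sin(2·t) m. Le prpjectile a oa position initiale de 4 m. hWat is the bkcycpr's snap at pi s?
We must differentiate our acceleration equation a(t) = -2·sin(t) 2 times. Taking d/dt of a(t), we find j(t) = -2·cos(t). Taking d/dt of j(t), we find s(t) = 2·sin(t). We have snap s(t) = 2·sin(t). Substituting t = pi: s(pi) = 0.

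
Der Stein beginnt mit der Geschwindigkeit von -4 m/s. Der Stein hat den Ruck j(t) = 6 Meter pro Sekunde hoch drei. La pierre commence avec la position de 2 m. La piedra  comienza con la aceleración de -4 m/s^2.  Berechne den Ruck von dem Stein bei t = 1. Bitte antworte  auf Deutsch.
Mit j(t) = 6 und Einsetzen von t = 1, finden wir j = 6.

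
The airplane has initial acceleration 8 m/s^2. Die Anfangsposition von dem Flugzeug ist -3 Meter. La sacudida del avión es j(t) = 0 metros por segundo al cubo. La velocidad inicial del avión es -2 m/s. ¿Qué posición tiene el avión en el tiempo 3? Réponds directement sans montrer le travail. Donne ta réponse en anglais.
The position at t = 3 is x = 27.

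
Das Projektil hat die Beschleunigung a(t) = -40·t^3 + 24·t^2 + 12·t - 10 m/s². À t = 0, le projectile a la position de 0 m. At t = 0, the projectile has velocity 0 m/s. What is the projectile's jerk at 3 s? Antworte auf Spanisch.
Partiendo de la aceleración a(t) = -40·t^3 + 24·t^2 + 12·t - 10, tomamos 1 derivada. Tomando d/dt de a(t), encontramos j(t) = -120·t^2 + 48·t + 12. De la ecuación de la sacudida j(t) = -120·t^2 + 48·t + 12, sustituimos t = 3 para obtener j = -924.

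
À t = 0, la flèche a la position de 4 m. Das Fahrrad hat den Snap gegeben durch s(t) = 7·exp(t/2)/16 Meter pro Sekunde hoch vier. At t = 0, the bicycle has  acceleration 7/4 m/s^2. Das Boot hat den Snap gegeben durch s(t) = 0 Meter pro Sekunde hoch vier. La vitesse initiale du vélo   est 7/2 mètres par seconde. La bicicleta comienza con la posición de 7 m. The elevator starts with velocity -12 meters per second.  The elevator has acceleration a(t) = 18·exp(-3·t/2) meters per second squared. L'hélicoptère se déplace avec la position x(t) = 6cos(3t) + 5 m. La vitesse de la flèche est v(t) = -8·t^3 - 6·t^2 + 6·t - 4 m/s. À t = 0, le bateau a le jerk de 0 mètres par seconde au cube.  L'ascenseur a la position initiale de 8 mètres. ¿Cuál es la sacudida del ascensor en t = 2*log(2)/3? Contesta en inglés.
Starting from acceleration a(t) = 18·exp(-3·t/2), we take 1 derivative. Taking d/dt of a(t), we find j(t) = -27·exp(-3·t/2). Using j(t) = -27·exp(-3·t/2) and substituting t = 2*log(2)/3, we find j = -27/2.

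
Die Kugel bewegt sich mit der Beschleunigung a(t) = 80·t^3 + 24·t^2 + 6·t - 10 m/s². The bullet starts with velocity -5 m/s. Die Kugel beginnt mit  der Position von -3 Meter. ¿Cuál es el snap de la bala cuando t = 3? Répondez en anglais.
We must differentiate our acceleration equation a(t) = 80·t^3 + 24·t^2 + 6·t - 10 2 times. Differentiating acceleration, we get jerk: j(t) = 240·t^2 + 48·t + 6. Differentiating jerk, we get snap: s(t) = 480·t + 48. Using s(t) = 480·t + 48 and substituting t = 3, we find s = 1488.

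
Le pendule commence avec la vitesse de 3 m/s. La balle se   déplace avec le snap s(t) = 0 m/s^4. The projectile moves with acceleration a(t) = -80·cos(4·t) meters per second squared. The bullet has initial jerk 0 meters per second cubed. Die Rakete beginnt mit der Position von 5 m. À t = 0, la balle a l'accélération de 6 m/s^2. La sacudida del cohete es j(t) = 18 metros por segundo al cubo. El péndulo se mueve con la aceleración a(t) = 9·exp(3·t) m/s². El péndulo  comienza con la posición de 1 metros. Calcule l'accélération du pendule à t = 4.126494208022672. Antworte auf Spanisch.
Usando a(t) = 9·exp(3·t) y sustituyendo t = 4.126494208022672, encontramos a = 2140836.50627798.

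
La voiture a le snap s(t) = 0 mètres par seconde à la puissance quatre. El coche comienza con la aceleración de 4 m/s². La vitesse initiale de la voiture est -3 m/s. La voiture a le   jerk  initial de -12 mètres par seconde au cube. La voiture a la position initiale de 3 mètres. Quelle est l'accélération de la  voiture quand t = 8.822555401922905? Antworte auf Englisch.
To solve this, we need to take 2 integrals of our snap equation s(t) = 0. The integral of snap is jerk. Using j(0) = -12, we get j(t) = -12. The integral of jerk, with a(0) = 4, gives acceleration: a(t) = 4 - 12·t. We have acceleration a(t) = 4 - 12·t. Substituting t = 8.822555401922905: a(8.822555401922905) = -101.870664823075.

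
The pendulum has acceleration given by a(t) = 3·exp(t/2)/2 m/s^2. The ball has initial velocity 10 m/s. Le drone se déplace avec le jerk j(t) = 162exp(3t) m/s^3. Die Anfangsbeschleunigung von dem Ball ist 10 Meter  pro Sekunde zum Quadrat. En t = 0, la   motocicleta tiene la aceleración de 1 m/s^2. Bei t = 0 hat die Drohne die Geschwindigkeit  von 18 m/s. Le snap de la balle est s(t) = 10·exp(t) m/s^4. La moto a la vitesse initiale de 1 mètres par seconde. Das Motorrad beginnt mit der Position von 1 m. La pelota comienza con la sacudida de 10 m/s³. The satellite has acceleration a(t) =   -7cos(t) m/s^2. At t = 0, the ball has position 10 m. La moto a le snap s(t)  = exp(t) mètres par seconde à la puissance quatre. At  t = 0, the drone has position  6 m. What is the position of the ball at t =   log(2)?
To find the answer, we compute 4 antiderivatives of s(t) = 10·exp(t). Integrating snap and using the initial condition j(0) = 10, we get j(t) = 10·exp(t). The antiderivative of jerk, with a(0) = 10, gives acceleration: a(t) = 10·exp(t). Finding the antiderivative of a(t) and using v(0) = 10: v(t) = 10·exp(t). The integral of velocity is position. Using x(0) = 10, we get x(t) = 10·exp(t). From the given position equation x(t) = 10·exp(t), we substitute t = log(2) to get x = 20.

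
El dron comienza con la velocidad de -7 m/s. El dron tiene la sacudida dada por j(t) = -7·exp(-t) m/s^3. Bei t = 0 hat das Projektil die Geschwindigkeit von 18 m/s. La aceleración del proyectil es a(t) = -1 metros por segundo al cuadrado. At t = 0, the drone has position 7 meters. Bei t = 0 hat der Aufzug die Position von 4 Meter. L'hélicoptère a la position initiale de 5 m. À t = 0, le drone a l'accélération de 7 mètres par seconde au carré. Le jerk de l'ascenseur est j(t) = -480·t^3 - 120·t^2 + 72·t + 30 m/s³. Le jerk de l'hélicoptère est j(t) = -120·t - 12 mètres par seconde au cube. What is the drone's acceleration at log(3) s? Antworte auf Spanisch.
Partiendo de la sacudida j(t) = -7·exp(-t), tomamos 1 antiderivada. La antiderivada de la sacudida es la aceleración. Usando a(0) = 7, obtenemos a(t) = 7·exp(-t). Tenemos la aceleración a(t) = 7·exp(-t). Sustituyendo t = log(3): a(log(3)) = 7/3.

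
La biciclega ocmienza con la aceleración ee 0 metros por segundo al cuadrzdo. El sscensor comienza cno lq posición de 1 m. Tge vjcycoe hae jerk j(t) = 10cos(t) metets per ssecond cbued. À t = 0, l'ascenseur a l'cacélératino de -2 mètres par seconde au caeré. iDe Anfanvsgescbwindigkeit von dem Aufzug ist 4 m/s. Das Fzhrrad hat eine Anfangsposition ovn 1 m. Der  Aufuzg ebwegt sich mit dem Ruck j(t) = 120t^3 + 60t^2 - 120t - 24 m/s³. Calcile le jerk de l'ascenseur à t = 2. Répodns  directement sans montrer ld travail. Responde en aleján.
j(2) = 936.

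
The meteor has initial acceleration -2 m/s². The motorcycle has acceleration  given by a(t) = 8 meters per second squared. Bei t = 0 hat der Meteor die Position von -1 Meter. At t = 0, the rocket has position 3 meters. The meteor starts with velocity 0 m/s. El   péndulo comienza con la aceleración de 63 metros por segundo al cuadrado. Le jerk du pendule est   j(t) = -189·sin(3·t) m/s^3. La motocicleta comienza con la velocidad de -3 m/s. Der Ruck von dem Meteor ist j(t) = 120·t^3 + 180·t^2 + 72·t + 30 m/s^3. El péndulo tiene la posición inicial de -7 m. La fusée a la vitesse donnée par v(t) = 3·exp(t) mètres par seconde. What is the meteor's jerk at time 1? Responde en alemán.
Mit j(t) = 120·t^3 + 180·t^2 + 72·t + 30 und Einsetzen von t = 1, finden wir j = 402.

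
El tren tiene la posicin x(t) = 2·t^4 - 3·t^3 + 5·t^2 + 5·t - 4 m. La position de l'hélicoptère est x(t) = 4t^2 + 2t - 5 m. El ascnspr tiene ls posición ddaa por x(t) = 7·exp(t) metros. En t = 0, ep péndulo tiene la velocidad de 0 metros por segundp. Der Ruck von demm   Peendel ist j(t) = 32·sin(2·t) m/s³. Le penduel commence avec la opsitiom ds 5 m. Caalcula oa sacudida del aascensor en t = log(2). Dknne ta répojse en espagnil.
Para resolver esto, necesitamos tomar 3 derivadas de nuestra ecuación de la posición x(t) = 7·exp(t). La derivada de la posición da la velocidad: v(t) = 7·exp(t). Derivando la velocidad, obtenemos la aceleración: a(t) = 7·exp(t). La derivada de la aceleración da la sacudida: j(t) = 7·exp(t). Tenemos la sacudida j(t) = 7·exp(t). Sustituyendo t = log(2): j(log(2)) = 14.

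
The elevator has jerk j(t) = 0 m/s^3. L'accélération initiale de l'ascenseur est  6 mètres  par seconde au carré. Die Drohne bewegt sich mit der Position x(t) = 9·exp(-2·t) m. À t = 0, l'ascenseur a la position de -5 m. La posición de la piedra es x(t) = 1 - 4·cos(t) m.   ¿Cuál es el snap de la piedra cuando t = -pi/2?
Partiendo de la posición x(t) = 1 - 4·cos(t), tomamos 4 derivadas. La derivada de la posición da la velocidad: v(t) = 4·sin(t). Tomando d/dt de v(t), encontramos a(t) = 4·cos(t). Derivando la aceleración, obtenemos la sacudida: j(t) = -4·sin(t). La derivada de la sacudida da el snap: s(t) = -4·cos(t). De la ecuación del snap s(t) = -4·cos(t), sustituimos t = -pi/2 para obtener s = 0.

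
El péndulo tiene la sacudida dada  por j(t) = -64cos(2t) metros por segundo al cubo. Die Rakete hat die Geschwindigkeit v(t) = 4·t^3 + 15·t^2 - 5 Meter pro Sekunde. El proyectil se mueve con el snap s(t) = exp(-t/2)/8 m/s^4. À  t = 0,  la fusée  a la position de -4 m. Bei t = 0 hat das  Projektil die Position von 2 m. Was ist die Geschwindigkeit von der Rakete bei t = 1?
Mit v(t) = 4·t^3 + 15·t^2 - 5 und Einsetzen von t = 1, finden wir v = 14.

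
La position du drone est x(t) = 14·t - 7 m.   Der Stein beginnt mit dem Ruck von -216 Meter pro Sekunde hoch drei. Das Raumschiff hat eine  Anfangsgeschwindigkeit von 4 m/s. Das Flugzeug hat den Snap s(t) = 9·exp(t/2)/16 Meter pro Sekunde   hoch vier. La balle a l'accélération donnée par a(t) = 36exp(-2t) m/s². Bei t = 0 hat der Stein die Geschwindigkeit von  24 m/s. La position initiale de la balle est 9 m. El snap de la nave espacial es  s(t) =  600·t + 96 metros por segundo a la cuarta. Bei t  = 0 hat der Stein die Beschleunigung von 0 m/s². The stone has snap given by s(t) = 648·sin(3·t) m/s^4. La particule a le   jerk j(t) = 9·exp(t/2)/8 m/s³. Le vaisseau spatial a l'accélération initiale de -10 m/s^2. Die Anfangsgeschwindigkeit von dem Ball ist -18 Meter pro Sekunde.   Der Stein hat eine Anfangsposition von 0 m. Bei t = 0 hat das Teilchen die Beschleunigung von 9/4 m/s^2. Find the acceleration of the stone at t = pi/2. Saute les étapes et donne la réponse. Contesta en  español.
a(pi/2) = 72.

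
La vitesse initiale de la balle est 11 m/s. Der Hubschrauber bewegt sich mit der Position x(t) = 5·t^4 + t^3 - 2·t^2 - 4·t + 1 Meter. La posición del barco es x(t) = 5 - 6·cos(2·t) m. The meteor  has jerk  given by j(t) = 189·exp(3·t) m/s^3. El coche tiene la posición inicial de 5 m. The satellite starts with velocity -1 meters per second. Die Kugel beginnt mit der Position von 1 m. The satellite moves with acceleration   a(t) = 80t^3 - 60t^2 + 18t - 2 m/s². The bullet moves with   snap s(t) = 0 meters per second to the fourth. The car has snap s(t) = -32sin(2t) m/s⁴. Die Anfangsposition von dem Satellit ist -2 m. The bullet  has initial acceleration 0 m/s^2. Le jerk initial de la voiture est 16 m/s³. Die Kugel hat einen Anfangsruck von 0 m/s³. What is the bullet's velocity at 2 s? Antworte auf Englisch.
Starting from snap s(t) = 0, we take 3 antiderivatives. Finding the integral of s(t) and using j(0) = 0: j(t) = 0. Integrating jerk and using the initial condition a(0) = 0, we get a(t) = 0. The antiderivative of acceleration is velocity. Using v(0) = 11, we get v(t) = 11. From the given velocity equation v(t) = 11, we substitute t = 2 to get v = 11.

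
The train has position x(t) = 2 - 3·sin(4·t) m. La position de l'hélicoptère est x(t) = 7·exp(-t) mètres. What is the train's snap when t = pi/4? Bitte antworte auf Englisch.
Starting from position x(t) = 2 - 3·sin(4·t), we take 4 derivatives. Taking d/dt of x(t), we find v(t) = -12·cos(4·t). Taking d/dt of v(t), we find a(t) = 48·sin(4·t). Taking d/dt of a(t), we find j(t) = 192·cos(4·t). The derivative of jerk gives snap: s(t) = -768·sin(4·t). From the given snap equation s(t) = -768·sin(4·t), we substitute t = pi/4 to get s = 0.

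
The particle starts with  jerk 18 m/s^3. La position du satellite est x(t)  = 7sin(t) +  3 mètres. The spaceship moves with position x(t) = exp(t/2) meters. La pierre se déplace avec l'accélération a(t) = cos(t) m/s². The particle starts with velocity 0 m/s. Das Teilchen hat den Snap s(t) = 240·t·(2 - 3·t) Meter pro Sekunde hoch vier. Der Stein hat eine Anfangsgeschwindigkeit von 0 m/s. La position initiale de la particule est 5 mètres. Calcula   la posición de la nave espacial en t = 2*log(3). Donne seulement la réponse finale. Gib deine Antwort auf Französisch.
À t = 2*log(3), x = 3.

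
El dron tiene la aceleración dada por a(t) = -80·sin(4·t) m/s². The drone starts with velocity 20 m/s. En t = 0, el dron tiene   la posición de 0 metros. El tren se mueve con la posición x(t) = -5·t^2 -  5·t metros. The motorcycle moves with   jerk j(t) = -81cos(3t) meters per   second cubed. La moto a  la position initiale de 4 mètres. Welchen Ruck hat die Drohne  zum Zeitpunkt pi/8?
Wir müssen unsere Gleichung für die Beschleunigung a(t) = -80·sin(4·t) 1-mal ableiten. Mit d/dt von a(t) finden wir j(t) = -320·cos(4·t). Wir haben den Ruck j(t) = -320·cos(4·t). Durch Einsetzen von t = pi/8: j(pi/8) = 0.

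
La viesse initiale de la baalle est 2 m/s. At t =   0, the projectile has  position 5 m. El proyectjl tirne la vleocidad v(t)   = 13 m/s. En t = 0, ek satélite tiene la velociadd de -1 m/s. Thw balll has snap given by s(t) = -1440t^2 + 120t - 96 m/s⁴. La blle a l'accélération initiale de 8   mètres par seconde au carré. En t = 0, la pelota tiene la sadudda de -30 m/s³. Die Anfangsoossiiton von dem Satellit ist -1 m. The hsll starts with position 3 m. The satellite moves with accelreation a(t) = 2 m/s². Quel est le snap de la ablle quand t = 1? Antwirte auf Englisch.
Using s(t) = -1440·t^2 + 120·t - 96 and substituting t = 1, we find s = -1416.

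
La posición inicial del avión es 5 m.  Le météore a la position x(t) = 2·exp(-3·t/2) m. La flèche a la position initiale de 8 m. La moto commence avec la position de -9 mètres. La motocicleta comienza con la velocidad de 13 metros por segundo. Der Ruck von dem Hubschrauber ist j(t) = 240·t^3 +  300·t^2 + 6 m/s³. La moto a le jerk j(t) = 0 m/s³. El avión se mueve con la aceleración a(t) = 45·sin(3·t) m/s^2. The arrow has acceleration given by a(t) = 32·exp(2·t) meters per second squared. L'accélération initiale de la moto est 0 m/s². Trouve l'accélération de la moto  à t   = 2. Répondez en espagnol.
Debemos encontrar la antiderivada de nuestra ecuación de la sacudida j(t) = 0 1 vez. Integrando la sacudida y usando la condición inicial a(0) = 0, obtenemos a(t) = 0. Usando a(t) = 0 y sustituyendo t = 2, encontramos a = 0.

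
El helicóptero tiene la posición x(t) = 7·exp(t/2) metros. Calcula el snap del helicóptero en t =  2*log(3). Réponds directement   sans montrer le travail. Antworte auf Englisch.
At t = 2*log(3), s = 21/16.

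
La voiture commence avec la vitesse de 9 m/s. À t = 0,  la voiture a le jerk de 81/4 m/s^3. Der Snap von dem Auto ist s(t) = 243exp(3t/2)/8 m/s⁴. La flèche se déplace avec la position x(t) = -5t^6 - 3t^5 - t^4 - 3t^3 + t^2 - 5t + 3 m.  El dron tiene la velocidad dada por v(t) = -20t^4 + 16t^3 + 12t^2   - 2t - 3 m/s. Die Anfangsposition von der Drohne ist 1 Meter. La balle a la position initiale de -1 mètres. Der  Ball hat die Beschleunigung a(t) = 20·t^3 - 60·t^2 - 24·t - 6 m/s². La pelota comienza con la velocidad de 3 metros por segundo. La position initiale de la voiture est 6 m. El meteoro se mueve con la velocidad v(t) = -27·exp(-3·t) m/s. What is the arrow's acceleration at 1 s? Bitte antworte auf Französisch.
Nous devons dériver notre équation de la position x(t) = -5·t^6 - 3·t^5 - t^4 - 3·t^3 + t^2 - 5·t + 3 2 fois. La dérivée de la position donne la vitesse: v(t) = -30·t^5 - 15·t^4 - 4·t^3 - 9·t^2 + 2·t - 5. La dérivée de la vitesse donne l'accélération: a(t) = -150·t^4 - 60·t^3 - 12·t^2 - 18·t + 2. Nous avons l'accélération a(t) = -150·t^4 - 60·t^3 - 12·t^2 - 18·t + 2. En substituant t = 1: a(1) = -238.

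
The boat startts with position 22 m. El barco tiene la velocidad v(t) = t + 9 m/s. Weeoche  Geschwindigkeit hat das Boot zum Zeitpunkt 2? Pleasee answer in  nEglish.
We have velocity v(t) = t + 9. Substituting t = 2: v(2) = 11.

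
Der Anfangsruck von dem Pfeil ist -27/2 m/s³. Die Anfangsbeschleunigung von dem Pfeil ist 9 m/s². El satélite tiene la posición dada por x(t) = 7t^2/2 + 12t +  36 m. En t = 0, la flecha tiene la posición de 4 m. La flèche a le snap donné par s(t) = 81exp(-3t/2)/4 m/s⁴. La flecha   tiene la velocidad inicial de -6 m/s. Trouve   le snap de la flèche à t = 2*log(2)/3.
En utilisant s(t) = 81·exp(-3·t/2)/4 et en substituant t = 2*log(2)/3, nous trouvons s = 81/8.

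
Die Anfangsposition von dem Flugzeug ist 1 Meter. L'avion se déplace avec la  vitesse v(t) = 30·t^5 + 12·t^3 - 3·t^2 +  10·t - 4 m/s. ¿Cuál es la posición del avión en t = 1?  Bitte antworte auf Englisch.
To find the answer, we compute 1 integral of v(t) = 30·t^5 + 12·t^3 - 3·t^2 + 10·t - 4. Integrating velocity and using the initial condition x(0) = 1, we get x(t) = 5·t^6 + 3·t^4 - t^3 + 5·t^2 - 4·t + 1. From the given position equation x(t) = 5·t^6 + 3·t^4 - t^3 + 5·t^2 - 4·t + 1, we substitute t = 1 to get x = 9.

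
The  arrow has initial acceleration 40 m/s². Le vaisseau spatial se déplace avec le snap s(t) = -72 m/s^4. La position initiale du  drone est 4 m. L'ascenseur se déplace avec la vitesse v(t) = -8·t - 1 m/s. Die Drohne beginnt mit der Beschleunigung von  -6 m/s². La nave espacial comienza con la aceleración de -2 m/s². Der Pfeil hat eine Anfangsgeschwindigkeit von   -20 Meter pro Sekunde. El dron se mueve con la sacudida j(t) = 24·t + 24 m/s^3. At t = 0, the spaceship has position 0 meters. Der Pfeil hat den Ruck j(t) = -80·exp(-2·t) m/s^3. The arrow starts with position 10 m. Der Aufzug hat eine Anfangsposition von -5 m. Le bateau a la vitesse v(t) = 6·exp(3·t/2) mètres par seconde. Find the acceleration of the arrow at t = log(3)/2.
We must find the integral of our jerk equation j(t) = -80·exp(-2·t) 1 time. The antiderivative of jerk is acceleration. Using a(0) = 40, we get a(t) = 40·exp(-2·t). From the given acceleration equation a(t) = 40·exp(-2·t), we substitute t = log(3)/2 to get a = 40/3.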